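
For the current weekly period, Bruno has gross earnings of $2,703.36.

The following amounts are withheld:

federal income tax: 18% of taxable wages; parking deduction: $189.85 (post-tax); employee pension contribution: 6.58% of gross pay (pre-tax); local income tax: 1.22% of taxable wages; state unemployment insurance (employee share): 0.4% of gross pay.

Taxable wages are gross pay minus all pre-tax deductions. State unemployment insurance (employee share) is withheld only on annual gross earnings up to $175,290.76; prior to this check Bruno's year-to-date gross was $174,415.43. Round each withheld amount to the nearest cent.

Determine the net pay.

$1,846.73

Employee pension contribution: $2,703.36 × 0.0658 = $177.88
Taxable wages = $2,703.36 − $177.88 = $2,525.48
Local income tax: $2,525.48 × 0.0122 = $30.81
Federal income tax: $2,525.48 × 0.18 = $454.59
State unemployment insurance (employee share): only $175,290.76 − $174,415.43 = $875.33 of this check is subject → $875.33 × 0.004 = $3.50
Parking deduction: $189.85
Total deductions = $177.88 + $30.81 + $454.59 + $3.50 + $189.85 = $856.63
Net pay = $2,703.36 − $856.63 = $1,846.73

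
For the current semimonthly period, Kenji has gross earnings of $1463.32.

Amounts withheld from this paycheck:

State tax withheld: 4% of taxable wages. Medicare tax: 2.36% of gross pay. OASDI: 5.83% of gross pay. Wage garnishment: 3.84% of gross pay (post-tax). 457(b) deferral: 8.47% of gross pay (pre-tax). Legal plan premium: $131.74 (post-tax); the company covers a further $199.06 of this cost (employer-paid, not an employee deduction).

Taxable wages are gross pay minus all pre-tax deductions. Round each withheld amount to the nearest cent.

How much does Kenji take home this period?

$978.03

457(b) deferral: $1463.32 × 0.0847 = $123.94
Taxable wages = $1463.32 − $123.94 = $1339.38
State tax withheld: $1339.38 × 0.04 = $53.58
OASDI: $1463.32 × 0.0583 = $85.31
Medicare tax: $1463.32 × 0.0236 = $34.53
Wage garnishment: $1463.32 × 0.0384 = $56.19
Legal plan premium: $131.74
(Employer's $199.06 toward legal plan premium is not withheld from the employee.)
Total deductions = $123.94 + $53.58 + $85.31 + $34.53 + $56.19 + $131.74 = $485.29
Net pay = $1463.32 − $485.29 = $978.03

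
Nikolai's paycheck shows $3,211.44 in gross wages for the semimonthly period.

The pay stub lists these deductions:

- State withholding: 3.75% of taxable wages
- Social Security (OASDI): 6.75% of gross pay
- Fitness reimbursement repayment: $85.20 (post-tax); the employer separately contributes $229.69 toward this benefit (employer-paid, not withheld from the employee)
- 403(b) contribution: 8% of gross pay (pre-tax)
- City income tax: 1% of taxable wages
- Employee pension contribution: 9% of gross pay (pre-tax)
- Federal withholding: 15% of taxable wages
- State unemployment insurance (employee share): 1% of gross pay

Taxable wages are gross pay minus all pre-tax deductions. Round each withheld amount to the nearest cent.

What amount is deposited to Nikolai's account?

Employee pension contribution: $3,211.44 × 0.09 = $289.03
403(b) contribution: $3,211.44 × 0.08 = $256.92
Pre-tax total = $289.03 + $256.92 = $545.95
Taxable wages = $3,211.44 − $545.95 = $2,665.49
Federal withholding: $2,665.49 × 0.15 = $399.82
City income tax: $2,665.49 × 0.01 = $26.65
State withholding: $2,665.49 × 0.0375 = $99.96
State unemployment insurance (employee share): $3,211.44 × 0.01 = $32.11
Social Security (OASDI): $3,211.44 × 0.0675 = $216.77
Fitness reimbursement repayment: $85.20
(Employer's $229.69 toward fitness reimbursement repayment is not withheld from the employee.)
Total deductions = $289.03 + $256.92 + $399.82 + $26.65 + $99.96 + $32.11 + $216.77 + $85.20 = $1,406.46
Net pay = $3,211.44 − $1,406.46 = $1,804.98

$1,804.98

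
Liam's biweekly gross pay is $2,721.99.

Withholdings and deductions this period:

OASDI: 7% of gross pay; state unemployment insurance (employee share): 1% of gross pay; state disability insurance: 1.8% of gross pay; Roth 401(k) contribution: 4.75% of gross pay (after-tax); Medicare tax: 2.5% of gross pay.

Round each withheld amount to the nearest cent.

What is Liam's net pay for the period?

State unemployment insurance (employee share): $2,721.99 × 0.01 = $27.22
OASDI: $2,721.99 × 0.07 = $190.54
Medicare tax: $2,721.99 × 0.025 = $68.05
State disability insurance: $2,721.99 × 0.018 = $49.00
Roth 401(k) contribution: $2,721.99 × 0.0475 = $129.29
Total deductions = $27.22 + $190.54 + $68.05 + $49.00 + $129.29 = $464.10
Net pay = $2,721.99 − $464.10 = $2,257.89

$2,257.89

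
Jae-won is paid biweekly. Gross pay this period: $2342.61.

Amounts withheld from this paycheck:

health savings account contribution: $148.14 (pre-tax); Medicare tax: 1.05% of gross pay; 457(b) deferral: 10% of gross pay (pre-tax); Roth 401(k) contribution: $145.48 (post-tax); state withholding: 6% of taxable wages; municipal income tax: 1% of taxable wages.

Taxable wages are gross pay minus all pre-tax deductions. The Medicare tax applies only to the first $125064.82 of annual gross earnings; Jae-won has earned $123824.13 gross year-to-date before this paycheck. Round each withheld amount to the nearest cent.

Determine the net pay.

$1664.49

457(b) deferral: $2342.61 × 0.1 = $234.26
Health savings account contribution: $148.14
Pre-tax total = $234.26 + $148.14 = $382.40
Taxable wages = $2342.61 − $382.40 = $1960.21
State withholding: $1960.21 × 0.06 = $117.61
Municipal income tax: $1960.21 × 0.01 = $19.60
Medicare tax: only $125064.82 − $123824.13 = $1240.69 of this check is subject → $1240.69 × 0.0105 = $13.03
Roth 401(k) contribution: $145.48
Total deductions = $234.26 + $148.14 + $117.61 + $19.60 + $13.03 + $145.48 = $678.12
Net pay = $2342.61 − $678.12 = $1664.49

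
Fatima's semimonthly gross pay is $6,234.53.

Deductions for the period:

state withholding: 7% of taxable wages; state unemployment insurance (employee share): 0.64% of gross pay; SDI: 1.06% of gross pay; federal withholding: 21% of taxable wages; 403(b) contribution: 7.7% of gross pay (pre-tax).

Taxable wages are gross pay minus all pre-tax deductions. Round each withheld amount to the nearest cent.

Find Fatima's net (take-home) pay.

403(b) contribution: $6,234.53 × 0.077 = $480.06
Taxable wages = $6,234.53 − $480.06 = $5,754.47
State withholding: $5,754.47 × 0.07 = $402.81
Federal withholding: $5,754.47 × 0.21 = $1,208.44
SDI: $6,234.53 × 0.0106 = $66.09
State unemployment insurance (employee share): $6,234.53 × 0.0064 = $39.90
Total deductions = $480.06 + $402.81 + $1,208.44 + $66.09 + $39.90 = $2,197.30
Net pay = $6,234.53 − $2,197.30 = $4,037.23

$4,037.23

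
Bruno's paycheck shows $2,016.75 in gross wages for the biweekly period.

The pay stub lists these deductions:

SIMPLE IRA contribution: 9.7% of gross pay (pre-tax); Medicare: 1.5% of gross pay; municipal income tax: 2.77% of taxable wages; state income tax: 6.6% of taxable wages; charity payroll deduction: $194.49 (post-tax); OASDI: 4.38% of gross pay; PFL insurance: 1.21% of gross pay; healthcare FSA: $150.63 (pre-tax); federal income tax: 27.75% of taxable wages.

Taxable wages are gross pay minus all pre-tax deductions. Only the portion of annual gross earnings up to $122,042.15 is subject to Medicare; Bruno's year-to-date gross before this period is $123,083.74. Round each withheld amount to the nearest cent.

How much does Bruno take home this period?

SIMPLE IRA contribution: $2,016.75 × 0.097 = $195.62
Healthcare FSA: $150.63
Pre-tax total = $195.62 + $150.63 = $346.25
Taxable wages = $2,016.75 − $346.25 = $1,670.50
Federal income tax: $1,670.50 × 0.2775 = $463.56
Municipal income tax: $1,670.50 × 0.0277 = $46.27
State income tax: $1,670.50 × 0.066 = $110.25
PFL insurance: $2,016.75 × 0.0121 = $24.40
OASDI: $2,016.75 × 0.0438 = $88.33
Medicare: annual cap $122,042.15 already reached (YTD $123,083.74), so $0.00
Charity payroll deduction: $194.49
Total deductions = $195.62 + $150.63 + $463.56 + $46.27 + $110.25 + $24.40 + $88.33 + $0.00 + $194.49 = $1,273.55
Net pay = $2,016.75 − $1,273.55 = $743.20

$743.20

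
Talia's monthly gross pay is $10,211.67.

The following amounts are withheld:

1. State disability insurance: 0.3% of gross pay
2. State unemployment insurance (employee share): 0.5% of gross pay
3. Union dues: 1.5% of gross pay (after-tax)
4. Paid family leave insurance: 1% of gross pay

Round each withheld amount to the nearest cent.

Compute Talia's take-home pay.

State unemployment insurance (employee share): $10,211.67 × 0.005 = $51.06
Paid family leave insurance: $10,211.67 × 0.01 = $102.12
State disability insurance: $10,211.67 × 0.003 = $30.64
Union dues: $10,211.67 × 0.015 = $153.18
Total deductions = $51.06 + $102.12 + $30.64 + $153.18 = $337.00
Net pay = $10,211.67 − $337.00 = $9,874.67

$9,874.67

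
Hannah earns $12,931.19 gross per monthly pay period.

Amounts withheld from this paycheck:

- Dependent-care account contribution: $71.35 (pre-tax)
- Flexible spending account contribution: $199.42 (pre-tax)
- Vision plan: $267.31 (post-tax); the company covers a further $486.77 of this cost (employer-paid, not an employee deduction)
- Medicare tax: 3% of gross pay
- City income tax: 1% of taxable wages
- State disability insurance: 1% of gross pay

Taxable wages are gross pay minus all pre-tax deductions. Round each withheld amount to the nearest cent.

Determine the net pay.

Flexible spending account contribution: $199.42
Dependent-care account contribution: $71.35
Pre-tax total = $199.42 + $71.35 = $270.77
Taxable wages = $12,931.19 − $270.77 = $12,660.42
City income tax: $12,660.42 × 0.01 = $126.60
State disability insurance: $12,931.19 × 0.01 = $129.31
Medicare tax: $12,931.19 × 0.03 = $387.94
Vision plan: $267.31
(Employer's $486.77 toward vision plan is not withheld from the employee.)
Total deductions = $199.42 + $71.35 + $126.60 + $129.31 + $387.94 + $267.31 = $1,181.93
Net pay = $12,931.19 − $1,181.93 = $11,749.26

$11,749.26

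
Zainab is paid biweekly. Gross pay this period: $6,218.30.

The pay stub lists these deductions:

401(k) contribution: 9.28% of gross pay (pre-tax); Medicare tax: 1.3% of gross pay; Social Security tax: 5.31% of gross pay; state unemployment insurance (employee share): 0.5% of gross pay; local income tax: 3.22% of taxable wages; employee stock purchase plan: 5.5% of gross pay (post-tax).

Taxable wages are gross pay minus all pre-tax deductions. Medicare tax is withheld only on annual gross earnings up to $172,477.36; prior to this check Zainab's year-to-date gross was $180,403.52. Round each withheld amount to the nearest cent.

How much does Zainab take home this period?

401(k) contribution: $6,218.30 × 0.0928 = $577.06
Taxable wages = $6,218.30 − $577.06 = $5,641.24
Local income tax: $5,641.24 × 0.0322 = $181.65
State unemployment insurance (employee share): $6,218.30 × 0.005 = $31.09
Social Security tax: $6,218.30 × 0.0531 = $330.19
Medicare tax: annual cap $172,477.36 already reached (YTD $180,403.52), so $0.00
Employee stock purchase plan: $6,218.30 × 0.055 = $342.01
Total deductions = $577.06 + $181.65 + $31.09 + $330.19 + $0.00 + $342.01 = $1,462.00
Net pay = $6,218.30 − $1,462.00 = $4,756.30

$4,756.30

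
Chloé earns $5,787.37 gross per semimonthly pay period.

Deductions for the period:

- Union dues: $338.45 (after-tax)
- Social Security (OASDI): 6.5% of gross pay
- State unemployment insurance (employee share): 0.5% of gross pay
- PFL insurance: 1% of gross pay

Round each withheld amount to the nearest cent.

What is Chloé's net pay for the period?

State unemployment insurance (employee share): $5,787.37 × 0.005 = $28.94
PFL insurance: $5,787.37 × 0.01 = $57.87
Social Security (OASDI): $5,787.37 × 0.065 = $376.18
Union dues: $338.45
Total deductions = $28.94 + $57.87 + $376.18 + $338.45 = $801.44
Net pay = $5,787.37 − $801.44 = $4,985.93

$4,985.93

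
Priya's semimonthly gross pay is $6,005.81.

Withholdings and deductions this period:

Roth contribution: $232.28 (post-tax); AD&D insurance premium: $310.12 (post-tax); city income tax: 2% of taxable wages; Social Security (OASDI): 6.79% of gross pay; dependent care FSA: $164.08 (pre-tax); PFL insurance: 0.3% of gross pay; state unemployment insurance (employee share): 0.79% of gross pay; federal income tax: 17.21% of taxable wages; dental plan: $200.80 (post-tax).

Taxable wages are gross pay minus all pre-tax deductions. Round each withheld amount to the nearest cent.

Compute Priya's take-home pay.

Dependent care FSA: $164.08
Taxable wages = $6,005.81 − $164.08 = $5,841.73
Federal income tax: $5,841.73 × 0.1721 = $1,005.36
City income tax: $5,841.73 × 0.02 = $116.83
State unemployment insurance (employee share): $6,005.81 × 0.0079 = $47.45
PFL insurance: $6,005.81 × 0.003 = $18.02
Social Security (OASDI): $6,005.81 × 0.0679 = $407.79
Roth contribution: $232.28
Dental plan: $200.80
AD&D insurance premium: $310.12
Total deductions = $164.08 + $1,005.36 + $116.83 + $47.45 + $18.02 + $407.79 + $232.28 + $200.80 + $310.12 = $2,502.73
Net pay = $6,005.81 − $2,502.73 = $3,503.08

$3,503.08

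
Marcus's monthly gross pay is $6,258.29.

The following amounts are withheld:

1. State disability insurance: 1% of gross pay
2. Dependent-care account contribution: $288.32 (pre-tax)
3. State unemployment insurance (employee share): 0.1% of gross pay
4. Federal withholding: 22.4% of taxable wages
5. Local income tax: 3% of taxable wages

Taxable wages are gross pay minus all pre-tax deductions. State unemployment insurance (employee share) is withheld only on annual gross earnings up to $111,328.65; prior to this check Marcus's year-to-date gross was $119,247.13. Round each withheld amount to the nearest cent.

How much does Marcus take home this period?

Dependent-care account contribution: $288.32
Taxable wages = $6,258.29 − $288.32 = $5,969.97
Local income tax: $5,969.97 × 0.03 = $179.10
Federal withholding: $5,969.97 × 0.224 = $1,337.27
State disability insurance: $6,258.29 × 0.01 = $62.58
State unemployment insurance (employee share): annual cap $111,328.65 already reached (YTD $119,247.13), so $0.00
Total deductions = $288.32 + $179.10 + $1,337.27 + $62.58 + $0.00 = $1,867.27
Net pay = $6,258.29 − $1,867.27 = $4,391.02

$4,391.02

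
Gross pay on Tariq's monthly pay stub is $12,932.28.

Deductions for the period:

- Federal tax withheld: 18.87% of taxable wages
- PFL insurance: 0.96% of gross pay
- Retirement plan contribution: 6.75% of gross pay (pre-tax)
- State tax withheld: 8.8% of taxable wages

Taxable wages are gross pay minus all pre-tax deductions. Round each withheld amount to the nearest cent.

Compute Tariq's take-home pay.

Retirement plan contribution: $12,932.28 × 0.0675 = $872.93
Taxable wages = $12,932.28 − $872.93 = $12,059.35
Federal tax withheld: $12,059.35 × 0.1887 = $2,275.60
State tax withheld: $12,059.35 × 0.088 = $1,061.22
PFL insurance: $12,932.28 × 0.0096 = $124.15
Total deductions = $872.93 + $2,275.60 + $1,061.22 + $124.15 = $4,333.90
Net pay = $12,932.28 − $4,333.90 = $8,598.38

$8,598.38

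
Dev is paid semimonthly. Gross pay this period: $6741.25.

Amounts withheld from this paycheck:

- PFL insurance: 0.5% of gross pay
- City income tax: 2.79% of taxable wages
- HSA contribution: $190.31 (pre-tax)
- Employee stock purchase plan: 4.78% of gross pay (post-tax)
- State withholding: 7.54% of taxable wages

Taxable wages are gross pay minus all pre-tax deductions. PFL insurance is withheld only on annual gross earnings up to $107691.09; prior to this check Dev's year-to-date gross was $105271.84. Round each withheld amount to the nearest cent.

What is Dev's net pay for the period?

$5539.90

HSA contribution: $190.31
Taxable wages = $6741.25 − $190.31 = $6550.94
City income tax: $6550.94 × 0.0279 = $182.77
State withholding: $6550.94 × 0.0754 = $493.94
PFL insurance: only $107691.09 − $105271.84 = $2419.25 of this check is subject → $2419.25 × 0.005 = $12.10
Employee stock purchase plan: $6741.25 × 0.0478 = $322.23
Total deductions = $190.31 + $182.77 + $493.94 + $12.10 + $322.23 = $1201.35
Net pay = $6741.25 − $1201.35 = $5539.90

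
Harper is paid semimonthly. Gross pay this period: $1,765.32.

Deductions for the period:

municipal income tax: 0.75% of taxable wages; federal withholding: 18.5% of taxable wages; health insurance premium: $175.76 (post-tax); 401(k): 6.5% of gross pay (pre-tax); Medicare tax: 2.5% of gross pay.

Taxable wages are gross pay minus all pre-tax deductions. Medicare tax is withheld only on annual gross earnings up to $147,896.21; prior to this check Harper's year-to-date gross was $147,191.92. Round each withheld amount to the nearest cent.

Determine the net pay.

$1,139.46

401(k): $1,765.32 × 0.065 = $114.75
Taxable wages = $1,765.32 − $114.75 = $1,650.57
Federal withholding: $1,650.57 × 0.185 = $305.36
Municipal income tax: $1,650.57 × 0.0075 = $12.38
Medicare tax: only $147,896.21 − $147,191.92 = $704.29 of this check is subject → $704.29 × 0.025 = $17.61
Health insurance premium: $175.76
Total deductions = $114.75 + $305.36 + $12.38 + $17.61 + $175.76 = $625.86
Net pay = $1,765.32 − $625.86 = $1,139.46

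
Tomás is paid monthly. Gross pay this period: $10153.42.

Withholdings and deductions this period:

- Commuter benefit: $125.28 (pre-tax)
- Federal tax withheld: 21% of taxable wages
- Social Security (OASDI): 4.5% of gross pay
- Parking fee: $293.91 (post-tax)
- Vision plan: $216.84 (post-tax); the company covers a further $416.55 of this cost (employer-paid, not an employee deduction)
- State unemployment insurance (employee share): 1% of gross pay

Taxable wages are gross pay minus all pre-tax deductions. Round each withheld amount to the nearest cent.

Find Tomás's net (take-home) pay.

$6853.05

Commuter benefit: $125.28
Taxable wages = $10153.42 − $125.28 = $10028.14
Federal tax withheld: $10028.14 × 0.21 = $2105.91
State unemployment insurance (employee share): $10153.42 × 0.01 = $101.53
Social Security (OASDI): $10153.42 × 0.045 = $456.90
Vision plan: $216.84
Parking fee: $293.91
(Employer's $416.55 toward vision plan is not withheld from the employee.)
Total deductions = $125.28 + $2105.91 + $101.53 + $456.90 + $216.84 + $293.91 = $3300.37
Net pay = $10153.42 − $3300.37 = $6853.05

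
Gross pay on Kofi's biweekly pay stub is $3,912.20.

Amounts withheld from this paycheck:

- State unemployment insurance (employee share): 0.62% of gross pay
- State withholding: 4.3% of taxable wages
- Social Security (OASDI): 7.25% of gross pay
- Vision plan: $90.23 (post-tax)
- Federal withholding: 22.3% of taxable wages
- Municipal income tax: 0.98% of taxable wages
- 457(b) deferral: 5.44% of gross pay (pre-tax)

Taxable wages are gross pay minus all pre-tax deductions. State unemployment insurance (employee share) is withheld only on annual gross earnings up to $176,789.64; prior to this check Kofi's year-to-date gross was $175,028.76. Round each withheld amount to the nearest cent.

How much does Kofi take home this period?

$2,294.32

457(b) deferral: $3,912.20 × 0.0544 = $212.82
Taxable wages = $3,912.20 − $212.82 = $3,699.38
Municipal income tax: $3,699.38 × 0.0098 = $36.25
Federal withholding: $3,699.38 × 0.223 = $824.96
State withholding: $3,699.38 × 0.043 = $159.07
Social Security (OASDI): $3,912.20 × 0.0725 = $283.63
State unemployment insurance (employee share): only $176,789.64 − $175,028.76 = $1,760.88 of this check is subject → $1,760.88 × 0.0062 = $10.92
Vision plan: $90.23
Total deductions = $212.82 + $36.25 + $824.96 + $159.07 + $283.63 + $10.92 + $90.23 = $1,617.88
Net pay = $3,912.20 − $1,617.88 = $2,294.32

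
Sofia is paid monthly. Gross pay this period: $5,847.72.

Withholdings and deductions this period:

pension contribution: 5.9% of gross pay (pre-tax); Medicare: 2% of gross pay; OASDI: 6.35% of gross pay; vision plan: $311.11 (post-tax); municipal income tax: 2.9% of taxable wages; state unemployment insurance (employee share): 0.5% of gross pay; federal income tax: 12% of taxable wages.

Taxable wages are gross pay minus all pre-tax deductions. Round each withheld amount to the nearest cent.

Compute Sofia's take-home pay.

$3,854.17

Pension contribution: $5,847.72 × 0.059 = $345.02
Taxable wages = $5,847.72 − $345.02 = $5,502.70
Municipal income tax: $5,502.70 × 0.029 = $159.58
Federal income tax: $5,502.70 × 0.12 = $660.32
Medicare: $5,847.72 × 0.02 = $116.95
OASDI: $5,847.72 × 0.0635 = $371.33
State unemployment insurance (employee share): $5,847.72 × 0.005 = $29.24
Vision plan: $311.11
Total deductions = $345.02 + $159.58 + $660.32 + $116.95 + $371.33 + $29.24 + $311.11 = $1,993.55
Net pay = $5,847.72 − $1,993.55 = $3,854.17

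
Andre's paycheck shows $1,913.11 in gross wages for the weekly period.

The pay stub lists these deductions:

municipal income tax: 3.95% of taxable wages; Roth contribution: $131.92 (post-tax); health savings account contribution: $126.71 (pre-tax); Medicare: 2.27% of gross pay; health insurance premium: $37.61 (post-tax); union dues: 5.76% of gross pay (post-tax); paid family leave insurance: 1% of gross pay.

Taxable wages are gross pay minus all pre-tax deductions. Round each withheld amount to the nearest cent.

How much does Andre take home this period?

$1,373.55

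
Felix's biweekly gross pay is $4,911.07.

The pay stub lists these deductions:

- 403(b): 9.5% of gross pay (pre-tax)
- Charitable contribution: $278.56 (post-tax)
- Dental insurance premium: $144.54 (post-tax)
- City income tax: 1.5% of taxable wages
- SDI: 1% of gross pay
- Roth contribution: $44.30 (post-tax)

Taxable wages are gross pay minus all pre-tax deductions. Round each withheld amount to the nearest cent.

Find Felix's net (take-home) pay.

$3,861.34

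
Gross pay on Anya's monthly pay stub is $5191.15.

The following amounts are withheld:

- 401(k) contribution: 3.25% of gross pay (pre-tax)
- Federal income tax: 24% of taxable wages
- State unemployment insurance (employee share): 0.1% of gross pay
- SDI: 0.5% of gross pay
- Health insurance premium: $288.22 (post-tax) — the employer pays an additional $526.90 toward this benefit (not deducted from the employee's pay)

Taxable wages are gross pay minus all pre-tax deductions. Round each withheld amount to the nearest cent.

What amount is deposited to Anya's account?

401(k) contribution: $5191.15 × 0.0325 = $168.71
Taxable wages = $5191.15 − $168.71 = $5022.44
Federal income tax: $5022.44 × 0.24 = $1205.39
SDI: $5191.15 × 0.005 = $25.96
State unemployment insurance (employee share): $5191.15 × 0.001 = $5.19
Health insurance premium: $288.22
(Employer's $526.90 toward health insurance premium is not withheld from the employee.)
Total deductions = $168.71 + $1205.39 + $25.96 + $5.19 + $288.22 = $1693.47
Net pay = $5191.15 − $1693.47 = $3497.68

$3497.68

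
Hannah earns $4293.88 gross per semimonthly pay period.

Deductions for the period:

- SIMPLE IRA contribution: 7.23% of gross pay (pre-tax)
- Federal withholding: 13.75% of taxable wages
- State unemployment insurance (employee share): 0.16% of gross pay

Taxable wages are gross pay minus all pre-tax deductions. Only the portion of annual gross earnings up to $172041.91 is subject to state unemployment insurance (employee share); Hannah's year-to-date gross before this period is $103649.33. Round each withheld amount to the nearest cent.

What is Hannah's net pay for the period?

$3428.84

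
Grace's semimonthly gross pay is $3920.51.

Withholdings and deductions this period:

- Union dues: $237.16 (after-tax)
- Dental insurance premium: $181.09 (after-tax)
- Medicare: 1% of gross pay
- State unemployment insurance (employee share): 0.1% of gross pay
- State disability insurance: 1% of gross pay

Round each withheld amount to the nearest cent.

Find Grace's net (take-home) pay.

Medicare: $3920.51 × 0.01 = $39.21
State unemployment insurance (employee share): $3920.51 × 0.001 = $3.92
State disability insurance: $3920.51 × 0.01 = $39.21
Dental insurance premium: $181.09
Union dues: $237.16
Total deductions = $39.21 + $3.92 + $39.21 + $181.09 + $237.16 = $500.59
Net pay = $3920.51 − $500.59 = $3419.92

$3419.92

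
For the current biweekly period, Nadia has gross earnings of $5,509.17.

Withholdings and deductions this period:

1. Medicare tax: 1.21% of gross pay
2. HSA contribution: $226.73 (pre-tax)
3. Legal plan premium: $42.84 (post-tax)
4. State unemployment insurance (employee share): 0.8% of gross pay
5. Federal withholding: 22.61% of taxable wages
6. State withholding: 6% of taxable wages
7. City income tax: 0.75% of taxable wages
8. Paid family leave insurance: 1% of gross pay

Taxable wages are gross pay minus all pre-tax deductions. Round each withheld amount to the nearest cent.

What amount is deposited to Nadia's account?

HSA contribution: $226.73
Taxable wages = $5,509.17 − $226.73 = $5,282.44
State withholding: $5,282.44 × 0.06 = $316.95
Federal withholding: $5,282.44 × 0.2261 = $1,194.36
City income tax: $5,282.44 × 0.0075 = $39.62
Paid family leave insurance: $5,509.17 × 0.01 = $55.09
State unemployment insurance (employee share): $5,509.17 × 0.008 = $44.07
Medicare tax: $5,509.17 × 0.0121 = $66.66
Legal plan premium: $42.84
Total deductions = $226.73 + $316.95 + $1,194.36 + $39.62 + $55.09 + $44.07 + $66.66 + $42.84 = $1,986.32
Net pay = $5,509.17 − $1,986.32 = $3,522.85

$3,522.85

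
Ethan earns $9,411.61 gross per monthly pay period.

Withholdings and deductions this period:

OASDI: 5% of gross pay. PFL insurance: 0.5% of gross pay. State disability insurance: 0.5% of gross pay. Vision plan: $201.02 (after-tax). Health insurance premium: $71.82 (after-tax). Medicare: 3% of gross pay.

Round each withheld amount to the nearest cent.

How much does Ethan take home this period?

$8,291.72

PFL insurance: $9,411.61 × 0.005 = $47.06
State disability insurance: $9,411.61 × 0.005 = $47.06
Medicare: $9,411.61 × 0.03 = $282.35
OASDI: $9,411.61 × 0.05 = $470.58
Health insurance premium: $71.82
Vision plan: $201.02
Total deductions = $47.06 + $47.06 + $282.35 + $470.58 + $71.82 + $201.02 = $1,119.89
Net pay = $9,411.61 − $1,119.89 = $8,291.72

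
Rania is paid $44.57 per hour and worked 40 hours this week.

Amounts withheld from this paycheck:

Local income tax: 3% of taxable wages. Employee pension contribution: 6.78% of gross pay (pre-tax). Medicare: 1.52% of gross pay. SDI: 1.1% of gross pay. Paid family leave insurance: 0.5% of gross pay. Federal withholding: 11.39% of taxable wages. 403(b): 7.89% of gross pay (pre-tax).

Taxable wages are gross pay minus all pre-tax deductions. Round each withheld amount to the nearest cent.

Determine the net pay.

Gross pay: 40 × $44.57 = $1782.80
Employee pension contribution: $1782.80 × 0.0678 = $120.87
403(b): $1782.80 × 0.0789 = $140.66
Pre-tax total = $120.87 + $140.66 = $261.53
Taxable wages = $1782.80 − $261.53 = $1521.27
Federal withholding: $1521.27 × 0.1139 = $173.27
Local income tax: $1521.27 × 0.03 = $45.64
SDI: $1782.80 × 0.011 = $19.61
Medicare: $1782.80 × 0.0152 = $27.10
Paid family leave insurance: $1782.80 × 0.005 = $8.91
Total deductions = $120.87 + $140.66 + $173.27 + $45.64 + $19.61 + $27.10 + $8.91 = $536.06
Net pay = $1782.80 − $536.06 = $1246.74

$1246.74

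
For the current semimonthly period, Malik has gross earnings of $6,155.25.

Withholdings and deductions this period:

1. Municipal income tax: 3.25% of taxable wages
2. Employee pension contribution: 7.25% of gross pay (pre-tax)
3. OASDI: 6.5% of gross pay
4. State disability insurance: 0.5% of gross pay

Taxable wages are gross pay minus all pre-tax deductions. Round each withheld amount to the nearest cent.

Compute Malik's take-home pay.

$5,092.58

Employee pension contribution: $6,155.25 × 0.0725 = $446.26
Taxable wages = $6,155.25 − $446.26 = $5,708.99
Municipal income tax: $5,708.99 × 0.0325 = $185.54
OASDI: $6,155.25 × 0.065 = $400.09
State disability insurance: $6,155.25 × 0.005 = $30.78
Total deductions = $446.26 + $185.54 + $400.09 + $30.78 = $1,062.67
Net pay = $6,155.25 − $1,062.67 = $5,092.58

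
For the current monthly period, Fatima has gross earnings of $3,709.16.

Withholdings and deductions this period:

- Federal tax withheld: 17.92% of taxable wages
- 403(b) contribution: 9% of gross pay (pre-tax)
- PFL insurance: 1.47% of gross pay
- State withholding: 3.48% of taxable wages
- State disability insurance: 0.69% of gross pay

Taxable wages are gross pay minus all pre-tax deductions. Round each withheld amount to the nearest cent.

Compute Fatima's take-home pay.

$2,572.91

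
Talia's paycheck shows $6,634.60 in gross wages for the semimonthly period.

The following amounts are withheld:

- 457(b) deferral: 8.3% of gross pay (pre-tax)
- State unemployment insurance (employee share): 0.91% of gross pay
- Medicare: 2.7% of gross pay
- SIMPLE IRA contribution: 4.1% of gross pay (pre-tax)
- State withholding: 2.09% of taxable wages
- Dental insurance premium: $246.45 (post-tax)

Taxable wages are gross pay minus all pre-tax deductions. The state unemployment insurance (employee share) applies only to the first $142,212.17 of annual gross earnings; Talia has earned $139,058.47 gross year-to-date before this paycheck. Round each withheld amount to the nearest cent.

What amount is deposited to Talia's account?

SIMPLE IRA contribution: $6,634.60 × 0.041 = $272.02
457(b) deferral: $6,634.60 × 0.083 = $550.67
Pre-tax total = $272.02 + $550.67 = $822.69
Taxable wages = $6,634.60 − $822.69 = $5,811.91
State withholding: $5,811.91 × 0.0209 = $121.47
State unemployment insurance (employee share): only $142,212.17 − $139,058.47 = $3,153.70 of this check is subject → $3,153.70 × 0.0091 = $28.70
Medicare: $6,634.60 × 0.027 = $179.13
Dental insurance premium: $246.45
Total deductions = $272.02 + $550.67 + $121.47 + $28.70 + $179.13 + $246.45 = $1,398.44
Net pay = $6,634.60 − $1,398.44 = $5,236.16

$5,236.16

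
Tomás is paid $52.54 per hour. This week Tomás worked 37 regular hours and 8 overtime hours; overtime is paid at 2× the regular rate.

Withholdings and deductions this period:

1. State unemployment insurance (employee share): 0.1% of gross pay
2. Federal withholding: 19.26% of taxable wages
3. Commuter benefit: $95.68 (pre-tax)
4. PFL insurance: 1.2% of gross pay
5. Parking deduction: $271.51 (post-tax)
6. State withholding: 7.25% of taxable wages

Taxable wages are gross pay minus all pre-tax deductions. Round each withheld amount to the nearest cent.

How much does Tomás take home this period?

$1,668.39

Regular pay: 37 × $52.54 = $1,943.98
Overtime pay: 8 × $52.54 × 2 = $840.64
Gross pay = $1,943.98 + $840.64 = $2,784.62
Commuter benefit: $95.68
Taxable wages = $2,784.62 − $95.68 = $2,688.94
Federal withholding: $2,688.94 × 0.1926 = $517.89
State withholding: $2,688.94 × 0.0725 = $194.95
State unemployment insurance (employee share): $2,784.62 × 0.001 = $2.78
PFL insurance: $2,784.62 × 0.012 = $33.42
Parking deduction: $271.51
Total deductions = $95.68 + $517.89 + $194.95 + $2.78 + $33.42 + $271.51 = $1,116.23
Net pay = $2,784.62 − $1,116.23 = $1,668.39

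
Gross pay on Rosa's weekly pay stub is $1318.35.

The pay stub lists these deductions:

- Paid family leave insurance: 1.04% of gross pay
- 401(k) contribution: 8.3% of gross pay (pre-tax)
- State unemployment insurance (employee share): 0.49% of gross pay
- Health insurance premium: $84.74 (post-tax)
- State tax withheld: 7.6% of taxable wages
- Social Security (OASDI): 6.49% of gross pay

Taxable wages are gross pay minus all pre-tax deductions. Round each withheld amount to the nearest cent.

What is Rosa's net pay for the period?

$926.58

401(k) contribution: $1318.35 × 0.083 = $109.42
Taxable wages = $1318.35 − $109.42 = $1208.93
State tax withheld: $1208.93 × 0.076 = $91.88
Paid family leave insurance: $1318.35 × 0.0104 = $13.71
State unemployment insurance (employee share): $1318.35 × 0.0049 = $6.46
Social Security (OASDI): $1318.35 × 0.0649 = $85.56
Health insurance premium: $84.74
Total deductions = $109.42 + $91.88 + $13.71 + $6.46 + $85.56 + $84.74 = $391.77
Net pay = $1318.35 − $391.77 = $926.58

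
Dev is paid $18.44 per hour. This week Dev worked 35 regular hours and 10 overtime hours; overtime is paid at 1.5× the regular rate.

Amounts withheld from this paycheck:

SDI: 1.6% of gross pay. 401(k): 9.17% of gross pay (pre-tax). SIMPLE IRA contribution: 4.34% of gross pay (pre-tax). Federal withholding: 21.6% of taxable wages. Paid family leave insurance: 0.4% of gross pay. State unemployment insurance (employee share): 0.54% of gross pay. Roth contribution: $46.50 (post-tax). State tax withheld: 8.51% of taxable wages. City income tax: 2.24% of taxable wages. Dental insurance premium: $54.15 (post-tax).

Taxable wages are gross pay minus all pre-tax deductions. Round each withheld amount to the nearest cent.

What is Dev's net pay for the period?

Regular pay: 35 × $18.44 = $645.40
Overtime pay: 10 × $18.44 × 1.5 = $276.60
Gross pay = $645.40 + $276.60 = $922.00
SIMPLE IRA contribution: $922.00 × 0.0434 = $40.01
401(k): $922.00 × 0.0917 = $84.55
Pre-tax total = $40.01 + $84.55 = $124.56
Taxable wages = $922.00 − $124.56 = $797.44
State tax withheld: $797.44 × 0.0851 = $67.86
Federal withholding: $797.44 × 0.216 = $172.25
City income tax: $797.44 × 0.0224 = $17.86
State unemployment insurance (employee share): $922.00 × 0.0054 = $4.98
SDI: $922.00 × 0.016 = $14.75
Paid family leave insurance: $922.00 × 0.004 = $3.69
Dental insurance premium: $54.15
Roth contribution: $46.50
Total deductions = $40.01 + $84.55 + $67.86 + $172.25 + $17.86 + $4.98 + $14.75 + $3.69 + $54.15 + $46.50 = $506.60
Net pay = $922.00 − $506.60 = $415.40

$415.40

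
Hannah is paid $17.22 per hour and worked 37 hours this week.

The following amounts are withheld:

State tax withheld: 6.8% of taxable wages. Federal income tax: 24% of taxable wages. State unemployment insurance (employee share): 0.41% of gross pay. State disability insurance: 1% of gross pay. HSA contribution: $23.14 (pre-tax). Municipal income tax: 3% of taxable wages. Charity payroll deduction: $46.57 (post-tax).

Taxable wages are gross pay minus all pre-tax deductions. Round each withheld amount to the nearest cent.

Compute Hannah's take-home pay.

$350.92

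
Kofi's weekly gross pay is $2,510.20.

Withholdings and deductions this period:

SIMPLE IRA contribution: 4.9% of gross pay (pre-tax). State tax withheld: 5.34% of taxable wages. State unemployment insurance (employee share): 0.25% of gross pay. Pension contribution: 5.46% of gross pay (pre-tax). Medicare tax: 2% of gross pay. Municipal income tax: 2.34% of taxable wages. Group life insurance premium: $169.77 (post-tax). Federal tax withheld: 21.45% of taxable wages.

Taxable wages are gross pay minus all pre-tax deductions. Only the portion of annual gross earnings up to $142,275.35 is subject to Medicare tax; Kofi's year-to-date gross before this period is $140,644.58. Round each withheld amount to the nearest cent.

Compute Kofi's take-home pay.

$1,386.00

SIMPLE IRA contribution: $2,510.20 × 0.049 = $123.00
Pension contribution: $2,510.20 × 0.0546 = $137.06
Pre-tax total = $123.00 + $137.06 = $260.06
Taxable wages = $2,510.20 − $260.06 = $2,250.14
Federal tax withheld: $2,250.14 × 0.2145 = $482.66
Municipal income tax: $2,250.14 × 0.0234 = $52.65
State tax withheld: $2,250.14 × 0.0534 = $120.16
State unemployment insurance (employee share): $2,510.20 × 0.0025 = $6.28
Medicare tax: only $142,275.35 − $140,644.58 = $1,630.77 of this check is subject → $1,630.77 × 0.02 = $32.62
Group life insurance premium: $169.77
Total deductions = $123.00 + $137.06 + $482.66 + $52.65 + $120.16 + $6.28 + $32.62 + $169.77 = $1,124.20
Net pay = $2,510.20 − $1,124.20 = $1,386.00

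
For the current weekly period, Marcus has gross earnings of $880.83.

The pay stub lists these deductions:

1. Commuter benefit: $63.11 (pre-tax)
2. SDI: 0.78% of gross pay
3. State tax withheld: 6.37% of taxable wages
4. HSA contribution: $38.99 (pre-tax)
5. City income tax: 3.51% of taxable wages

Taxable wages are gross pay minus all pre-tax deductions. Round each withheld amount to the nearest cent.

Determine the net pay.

$694.92

Commuter benefit: $63.11
HSA contribution: $38.99
Pre-tax total = $63.11 + $38.99 = $102.10
Taxable wages = $880.83 − $102.10 = $778.73
City income tax: $778.73 × 0.0351 = $27.33
State tax withheld: $778.73 × 0.0637 = $49.61
SDI: $880.83 × 0.0078 = $6.87
Total deductions = $63.11 + $38.99 + $27.33 + $49.61 + $6.87 = $185.91
Net pay = $880.83 − $185.91 = $694.92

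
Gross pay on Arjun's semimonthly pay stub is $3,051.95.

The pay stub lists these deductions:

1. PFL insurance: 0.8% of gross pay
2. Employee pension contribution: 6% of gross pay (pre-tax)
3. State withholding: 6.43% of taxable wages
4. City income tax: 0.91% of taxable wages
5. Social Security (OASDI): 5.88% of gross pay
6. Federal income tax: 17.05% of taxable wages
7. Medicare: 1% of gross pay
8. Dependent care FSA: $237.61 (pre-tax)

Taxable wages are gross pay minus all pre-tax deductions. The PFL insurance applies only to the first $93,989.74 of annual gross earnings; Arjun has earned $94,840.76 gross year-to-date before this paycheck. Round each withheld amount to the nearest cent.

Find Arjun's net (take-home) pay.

Employee pension contribution: $3,051.95 × 0.06 = $183.12
Dependent care FSA: $237.61
Pre-tax total = $183.12 + $237.61 = $420.73
Taxable wages = $3,051.95 − $420.73 = $2,631.22
Federal income tax: $2,631.22 × 0.1705 = $448.62
State withholding: $2,631.22 × 0.0643 = $169.19
City income tax: $2,631.22 × 0.0091 = $23.94
Social Security (OASDI): $3,051.95 × 0.0588 = $179.45
Medicare: $3,051.95 × 0.01 = $30.52
PFL insurance: annual cap $93,989.74 already reached (YTD $94,840.76), so $0.00
Total deductions = $183.12 + $237.61 + $448.62 + $169.19 + $23.94 + $179.45 + $30.52 + $0.00 = $1,272.45
Net pay = $3,051.95 − $1,272.45 = $1,779.50

$1,779.50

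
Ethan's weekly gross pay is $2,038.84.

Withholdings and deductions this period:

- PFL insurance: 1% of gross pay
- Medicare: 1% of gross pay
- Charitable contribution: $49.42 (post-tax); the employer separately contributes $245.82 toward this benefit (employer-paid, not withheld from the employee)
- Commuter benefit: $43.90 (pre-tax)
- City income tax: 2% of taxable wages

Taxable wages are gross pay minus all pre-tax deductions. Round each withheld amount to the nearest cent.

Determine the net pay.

$1,864.84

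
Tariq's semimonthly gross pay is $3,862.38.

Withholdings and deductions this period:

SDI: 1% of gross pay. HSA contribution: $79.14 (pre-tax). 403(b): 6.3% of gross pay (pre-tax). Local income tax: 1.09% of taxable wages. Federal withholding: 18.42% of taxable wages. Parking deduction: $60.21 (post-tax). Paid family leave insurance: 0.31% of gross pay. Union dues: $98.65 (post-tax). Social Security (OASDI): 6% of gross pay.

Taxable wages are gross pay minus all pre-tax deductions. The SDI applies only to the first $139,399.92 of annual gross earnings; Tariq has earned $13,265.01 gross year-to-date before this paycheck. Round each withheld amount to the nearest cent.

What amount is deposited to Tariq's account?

$2,408.08

403(b): $3,862.38 × 0.063 = $243.33
HSA contribution: $79.14
Pre-tax total = $243.33 + $79.14 = $322.47
Taxable wages = $3,862.38 − $322.47 = $3,539.91
Federal withholding: $3,539.91 × 0.1842 = $652.05
Local income tax: $3,539.91 × 0.0109 = $38.59
Paid family leave insurance: $3,862.38 × 0.0031 = $11.97
Social Security (OASDI): $3,862.38 × 0.06 = $231.74
SDI: cap not yet reached, full $3,862.38 is subject → $3,862.38 × 0.01 = $38.62
Parking deduction: $60.21
Union dues: $98.65
Total deductions = $243.33 + $79.14 + $652.05 + $38.59 + $11.97 + $231.74 + $38.62 + $60.21 + $98.65 = $1,454.30
Net pay = $3,862.38 − $1,454.30 = $2,408.08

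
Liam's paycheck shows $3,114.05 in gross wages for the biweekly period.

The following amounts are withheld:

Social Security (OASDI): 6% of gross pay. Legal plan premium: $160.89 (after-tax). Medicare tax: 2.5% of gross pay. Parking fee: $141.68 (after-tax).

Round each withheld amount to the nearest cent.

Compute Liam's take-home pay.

$2,546.79

Medicare tax: $3,114.05 × 0.025 = $77.85
Social Security (OASDI): $3,114.05 × 0.06 = $186.84
Parking fee: $141.68
Legal plan premium: $160.89
Total deductions = $77.85 + $186.84 + $141.68 + $160.89 = $567.26
Net pay = $3,114.05 − $567.26 = $2,546.79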